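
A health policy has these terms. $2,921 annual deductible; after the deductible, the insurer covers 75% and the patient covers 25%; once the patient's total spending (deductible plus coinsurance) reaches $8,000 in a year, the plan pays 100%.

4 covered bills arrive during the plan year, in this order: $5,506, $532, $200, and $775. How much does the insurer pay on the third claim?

$150

Claim 1 ($5,506): $2,921 to deductible, leaving $2,585; coinsurance $2,585 × 25% = $646.25. Patient owes $3,567.25 (running OOP $3,567.25). Insurer: $5,506 − $3,567.25 = $1,938.75.
Claim 2 ($532): 25% coinsurance on $532 = $133. Patient owes $133 (running OOP $3,700.25). Plan pays $532 − $133 = $399.
Claim 3 ($200): deductible already satisfied, so patient's share is 25% × $200 = $50. Patient owes $50 (running OOP $3,750.25). Insurer: $200 − $50 = $150.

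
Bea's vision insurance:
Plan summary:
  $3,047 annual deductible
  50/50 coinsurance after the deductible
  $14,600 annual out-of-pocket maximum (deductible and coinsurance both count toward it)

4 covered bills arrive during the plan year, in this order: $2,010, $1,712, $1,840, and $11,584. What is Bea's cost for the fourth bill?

#1 ($2,010): fully absorbed by the deductible. Member owes $2,010 (running OOP $2,010).
#2 ($1,712): deductible takes $1,037, $675 remains; coinsurance $675 × 50% = $337.50. Cost to member: $1,374.50. OOP to date $3,384.50.
#3 ($1,840): deductible met; 50% of $1,840 = $920. Member owes $920 (running OOP $4,304.50).
#4 ($11,584): 50% coinsurance on $11,584 = $5,792. Cost to member: $5,792. OOP to date $10,096.50.

$5,792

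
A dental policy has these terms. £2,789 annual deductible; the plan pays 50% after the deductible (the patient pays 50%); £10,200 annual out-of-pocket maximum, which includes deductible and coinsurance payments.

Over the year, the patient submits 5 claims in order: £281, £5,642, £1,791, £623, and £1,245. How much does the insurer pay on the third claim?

£895.50

Claim 1 (£281): entire amount goes to the deductible. Cost to patient: £281. OOP to date £281. Plan pays £281 − £281 = £0.
Claim 2 (£5,642): £2,508 finishes the deductible; £3,134 goes to coinsurance; patient's 50% is £1,567. Cost to patient: £4,075. OOP to date £4,356. Insurer: £5,642 − £4,075 = £1,567.
Claim 3 (£1,791): deductible already satisfied, so patient's share is 50% × £1,791 = £895.50. Cost to patient: £895.50. OOP to date £5,251.50. Insurer: £1,791 − £895.50 = £895.50.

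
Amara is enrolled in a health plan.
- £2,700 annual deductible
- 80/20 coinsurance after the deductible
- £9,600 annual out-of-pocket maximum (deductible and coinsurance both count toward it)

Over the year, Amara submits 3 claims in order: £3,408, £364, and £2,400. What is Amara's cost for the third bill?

£480

#1 (£3,408): £2,700 finishes the deductible; £708 goes to coinsurance; 20% of £708 = £141.60. Patient owes £2,841.60 (running OOP £2,841.60).
#2 (£364): 20% coinsurance on £364 = £72.80. Cost to patient: £72.80. OOP to date £2,914.40.
#3 (£2,400): deductible already satisfied, so patient's share is 20% × £2,400 = £480. Patient owes £480 (running OOP £3,394.40).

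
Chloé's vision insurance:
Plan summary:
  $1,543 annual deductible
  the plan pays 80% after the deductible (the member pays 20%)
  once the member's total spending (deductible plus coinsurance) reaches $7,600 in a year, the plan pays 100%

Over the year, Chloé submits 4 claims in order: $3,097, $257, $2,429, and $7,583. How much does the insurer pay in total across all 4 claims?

Claim 1 — $3,097: $1,543 to deductible, leaving $1,554; member's 20% is $310.80. Cost to member: $1,853.80. OOP to date $1,853.80. Plan pays $3,097 − $1,853.80 = $1,243.20.
Claim 2 — $257: deductible already satisfied, so member's share is 20% × $257 = $51.40. Member pays $51.40; OOP now $1,905.20. Plan pays $257 − $51.40 = $205.60.
Claim 3 — $2,429: 20% coinsurance on $2,429 = $485.80. Member owes $485.80 (running OOP $2,391). Plan pays $2,429 − $485.80 = $1,943.20.
Claim 4 — $7,583: deductible already satisfied, so member's share is 20% × $7,583 = $1,516.60. Cost to member: $1,516.60. OOP to date $3,907.60. Insurer: $7,583 − $1,516.60 = $6,066.40.
Insurer total: $1,243.20 + $205.60 + $1,943.20 + $6,066.40 = $9,458.40.

$9,458.40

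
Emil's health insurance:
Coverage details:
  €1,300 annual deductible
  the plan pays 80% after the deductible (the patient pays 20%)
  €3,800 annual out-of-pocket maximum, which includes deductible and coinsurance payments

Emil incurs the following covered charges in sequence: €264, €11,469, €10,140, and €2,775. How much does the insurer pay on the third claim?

€9,726.60

#1 (€264): entire amount goes to the deductible. Patient owes €264 (running OOP €264). Insurer: €264 − €264 = €0.
#2 (€11,469): €1,036 finishes the deductible; €10,433 goes to coinsurance; patient's 20% is €2,086.60. Cost to patient: €3,122.60. OOP to date €3,386.60. Plan pays €11,469 − €3,122.60 = €8,346.40.
#3 (€10,140): deductible already satisfied, so patient's share is 20% × €10,140 = €2,028. OOP would hit €5,414.60 > €3,800, so the cap limits the patient to €3,800 − €3,386.60 = €413.40. Plan pays €10,140 − €413.40 = €9,726.60.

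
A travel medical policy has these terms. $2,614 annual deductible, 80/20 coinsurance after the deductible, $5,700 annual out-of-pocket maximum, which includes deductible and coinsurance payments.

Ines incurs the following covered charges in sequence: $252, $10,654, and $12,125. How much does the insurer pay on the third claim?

Claim 1 — $252: all of it applies to the deductible. Cost to traveler: $252. OOP to date $252. Insurer: $252 − $252 = $0.
Claim 2 — $10,654: $2,362 to deductible, leaving $8,292; traveler's 20% is $1,658.40. Traveler owes $4,020.40 (running OOP $4,272.40). Insurer: $10,654 − $4,020.40 = $6,633.60.
Claim 3 — $12,125: deductible already satisfied, so traveler's share is 20% × $12,125 = $2,425. OOP would hit $6,697.40 > $5,700, so the cap limits the traveler to $5,700 − $4,272.40 = $1,427.60. Insurer: $12,125 − $1,427.60 = $10,697.40.

$10,697.40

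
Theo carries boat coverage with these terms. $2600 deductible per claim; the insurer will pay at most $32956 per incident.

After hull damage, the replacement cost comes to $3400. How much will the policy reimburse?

$800

Less the $2600 deductible: $3400 − $2600 = $800.
That's under the $32956 cap, so the insurer reimburses the full $800.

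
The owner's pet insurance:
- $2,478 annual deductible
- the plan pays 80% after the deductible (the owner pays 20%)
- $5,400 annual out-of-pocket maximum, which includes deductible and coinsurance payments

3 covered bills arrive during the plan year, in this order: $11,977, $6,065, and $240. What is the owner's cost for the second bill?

Bill 1, $11,977: $2,478 to deductible, leaving $9,499; owner's 20% is $1,899.80. Owner pays $4,377.80; OOP now $4,377.80.
Bill 2, $6,065: deductible already satisfied, so owner's share is 20% × $6,065 = $1,213. OOP would hit $5,590.80 > $5,400, so the cap limits the owner to $5,400 − $4,377.80 = $1,022.20.

$1,022.20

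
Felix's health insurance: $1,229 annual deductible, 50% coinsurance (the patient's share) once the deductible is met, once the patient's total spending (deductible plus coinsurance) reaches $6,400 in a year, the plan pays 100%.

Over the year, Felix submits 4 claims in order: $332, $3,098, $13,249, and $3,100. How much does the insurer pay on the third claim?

Claim 1 ($332): entire amount goes to the deductible. Patient owes $332 (running OOP $332). Insurer: $332 − $332 = $0.
Claim 2 ($3,098): $897 to deductible, leaving $2,201; 50% of $2,201 = $1,100.50. Patient pays $1,997.50; OOP now $2,329.50. Insurer: $3,098 − $1,997.50 = $1,100.50.
Claim 3 ($13,249): deductible met; 50% of $13,249 = $6,624.50. OOP would hit $8,954 > $6,400, so the cap limits the patient to $6,400 − $2,329.50 = $4,070.50. Plan pays $13,249 − $4,070.50 = $9,178.50.

$9,178.50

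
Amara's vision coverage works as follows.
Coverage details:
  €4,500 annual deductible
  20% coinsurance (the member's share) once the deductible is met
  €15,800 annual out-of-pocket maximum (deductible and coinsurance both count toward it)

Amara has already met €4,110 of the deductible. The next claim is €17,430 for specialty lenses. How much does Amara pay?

€3,798

€4,110 of the €4,500 deductible is already met, leaving €390.
That leaves €17,430 − €390 = €17,040 for coinsurance.
20% of €17,040 = €3,408 falls to the member.
That puts the member's cost at €390 + €3,408 = €3,798 before any cap.
Total out-of-pocket so far would be €4,110 + €3,798 = €7,908, below the €15,800 cap — no reduction.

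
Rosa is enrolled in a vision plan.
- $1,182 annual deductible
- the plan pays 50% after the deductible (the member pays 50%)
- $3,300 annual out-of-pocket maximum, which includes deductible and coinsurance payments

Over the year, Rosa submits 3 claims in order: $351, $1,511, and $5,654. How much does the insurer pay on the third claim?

$3,876

#1 ($351): entire amount goes to the deductible. Cost to member: $351. OOP to date $351. Insurer: $351 − $351 = $0.
#2 ($1,511): deductible takes $831, $680 remains; member's 50% is $340. Member pays $1,171; OOP now $1,522. Insurer: $1,511 − $1,171 = $340.
#3 ($5,654): 50% coinsurance on $5,654 = $2,827. OOP would hit $4,349 > $3,300, so the cap limits the member to $3,300 − $1,522 = $1,778. Plan pays $5,654 − $1,778 = $3,876.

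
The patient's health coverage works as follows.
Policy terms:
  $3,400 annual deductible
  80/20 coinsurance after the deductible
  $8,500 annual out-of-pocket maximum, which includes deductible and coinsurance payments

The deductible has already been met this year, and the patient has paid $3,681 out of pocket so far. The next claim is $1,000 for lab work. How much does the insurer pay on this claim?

$800

The deductible is already satisfied, so the full bill goes to coinsurance.
Patient's 20% share of $1,000 is $200.
Cumulative spending $3,681 + $200 = $3,881 stays under the $8,500 maximum.
The insurer covers the remainder: $1,000 − $200 = $800.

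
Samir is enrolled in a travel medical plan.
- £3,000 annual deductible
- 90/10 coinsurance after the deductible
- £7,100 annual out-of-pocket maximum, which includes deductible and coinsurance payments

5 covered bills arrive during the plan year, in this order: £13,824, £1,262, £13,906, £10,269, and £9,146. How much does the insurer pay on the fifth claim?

£8,672.10

Claim 1 — £13,824: £3,000 finishes the deductible; £10,824 goes to coinsurance; 10% of £10,824 = £1,082.40. Traveler pays £4,082.40; OOP now £4,082.40. Plan pays £13,824 − £4,082.40 = £9,741.60.
Claim 2 — £1,262: deductible already satisfied, so traveler's share is 10% × £1,262 = £126.20. Traveler owes £126.20 (running OOP £4,208.60). Insurer: £1,262 − £126.20 = £1,135.80.
Claim 3 — £13,906: deductible met; 10% of £13,906 = £1,390.60. Cost to traveler: £1,390.60. OOP to date £5,599.20. Insurer: £13,906 − £1,390.60 = £12,515.40.
Claim 4 — £10,269: deductible met; 10% of £10,269 = £1,026.90. Traveler owes £1,026.90 (running OOP £6,626.10). Insurer: £10,269 − £1,026.90 = £9,242.10.
Claim 5 — £9,146: deductible already satisfied, so traveler's share is 10% × £9,146 = £914.60. That would push OOP to £7,540.70, over the £7,100 cap, so traveler pays £7,100 − £6,626.10 = £473.90. Insurer: £9,146 − £473.90 = £8,672.10.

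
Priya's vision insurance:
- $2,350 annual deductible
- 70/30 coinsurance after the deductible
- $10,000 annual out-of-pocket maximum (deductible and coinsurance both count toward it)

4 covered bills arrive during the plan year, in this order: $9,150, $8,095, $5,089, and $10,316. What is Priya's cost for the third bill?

#1 ($9,150): $2,350 to deductible, leaving $6,800; member's 30% is $2,040. Member owes $4,390 (running OOP $4,390).
#2 ($8,095): deductible already satisfied, so member's share is 30% × $8,095 = $2,428.50. Cost to member: $2,428.50. OOP to date $6,818.50.
#3 ($5,089): 30% coinsurance on $5,089 = $1,526.70. Member owes $1,526.70 (running OOP $8,345.20).

$1,526.70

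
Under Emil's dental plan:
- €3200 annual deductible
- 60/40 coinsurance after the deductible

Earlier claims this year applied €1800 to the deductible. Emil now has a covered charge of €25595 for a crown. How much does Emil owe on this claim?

€11078

€1800 of the €3200 deductible is already met, leaving €1400.
That leaves €25595 − €1400 = €24195 for coinsurance.
Patient's 40% share of €24195 is €9678.
Patient responsibility: €1400 + €9678 = €11078.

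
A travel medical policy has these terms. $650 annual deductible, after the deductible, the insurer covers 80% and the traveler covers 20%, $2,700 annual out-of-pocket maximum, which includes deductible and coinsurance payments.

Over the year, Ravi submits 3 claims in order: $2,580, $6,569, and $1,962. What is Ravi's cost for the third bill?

$350.20

Claim 1 ($2,580): deductible takes $650, $1,930 remains; 20% of $1,930 = $386. Cost to traveler: $1,036. OOP to date $1,036.
Claim 2 ($6,569): deductible already satisfied, so traveler's share is 20% × $6,569 = $1,313.80. Traveler pays $1,313.80; OOP now $2,349.80.
Claim 3 ($1,962): deductible already satisfied, so traveler's share is 20% × $1,962 = $392.40. Adding that to $2,349.80 gives $2,742.20, past the $2,700 cap; traveler pays only $2,700 − $2,349.80 = $350.20.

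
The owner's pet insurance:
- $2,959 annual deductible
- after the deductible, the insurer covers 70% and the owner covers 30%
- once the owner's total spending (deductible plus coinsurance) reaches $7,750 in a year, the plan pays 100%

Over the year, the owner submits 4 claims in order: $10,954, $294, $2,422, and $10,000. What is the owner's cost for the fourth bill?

$1,577.70

Claim 1 — $10,954: deductible takes $2,959, $7,995 remains; coinsurance $7,995 × 30% = $2,398.50. Owner owes $5,357.50 (running OOP $5,357.50).
Claim 2 — $294: deductible already satisfied, so owner's share is 30% × $294 = $88.20. Owner pays $88.20; OOP now $5,445.70.
Claim 3 — $2,422: deductible already satisfied, so owner's share is 30% × $2,422 = $726.60. Owner pays $726.60; OOP now $6,172.30.
Claim 4 — $10,000: deductible already satisfied, so owner's share is 30% × $10,000 = $3,000. OOP would hit $9,172.30 > $7,750, so the cap limits the owner to $7,750 − $6,172.30 = $1,577.70.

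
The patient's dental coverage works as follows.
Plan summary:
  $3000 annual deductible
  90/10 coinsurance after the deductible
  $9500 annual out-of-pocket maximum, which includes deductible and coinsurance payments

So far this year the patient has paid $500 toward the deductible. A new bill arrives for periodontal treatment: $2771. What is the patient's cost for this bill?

$2527.10

Remaining deductible: $3000 − $500 = $2500.
That leaves $2771 − $2500 = $271 for coinsurance.
Coinsurance: $271 × 10% = $27.10.
Patient responsibility before any cap: $2500 + $27.10 = $2527.10.
Year-to-date out-of-pocket becomes $500 + $2527.10 = $3027.10, still under the $9500 maximum, so no cap applies.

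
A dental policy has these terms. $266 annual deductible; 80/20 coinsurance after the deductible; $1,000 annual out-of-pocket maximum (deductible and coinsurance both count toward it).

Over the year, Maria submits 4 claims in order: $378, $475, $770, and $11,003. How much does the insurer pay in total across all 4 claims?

$11,626

Bill 1, $378: $266 to deductible, leaving $112; patient's 20% is $22.40. Cost to patient: $288.40. OOP to date $288.40. Insurer: $378 − $288.40 = $89.60.
Bill 2, $475: deductible already satisfied, so patient's share is 20% × $475 = $95. Patient pays $95; OOP now $383.40. Insurer: $475 − $95 = $380.
Bill 3, $770: deductible already satisfied, so patient's share is 20% × $770 = $154. Patient owes $154 (running OOP $537.40). Insurer: $770 − $154 = $616.
Bill 4, $11,003: 20% coinsurance on $11,003 = $2,200.60. Adding that to $537.40 gives $2,738, past the $1,000 cap; patient pays only $1,000 − $537.40 = $462.60. Plan pays $11,003 − $462.60 = $10,540.40.
Insurer total = bills − patient's total = $12,626 − $1,000 = $11,626.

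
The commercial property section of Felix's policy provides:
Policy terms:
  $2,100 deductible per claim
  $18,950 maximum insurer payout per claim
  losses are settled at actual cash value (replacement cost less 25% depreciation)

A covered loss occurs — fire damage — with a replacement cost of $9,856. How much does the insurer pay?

$5,292

At 25% depreciation, ACV = $9,856 − $2,464 = $7,392.
After the deductible, $7,392 − $2,100 = $5,292 remains.
That's under the $18,950 cap, so the insurer reimburses the full $5,292.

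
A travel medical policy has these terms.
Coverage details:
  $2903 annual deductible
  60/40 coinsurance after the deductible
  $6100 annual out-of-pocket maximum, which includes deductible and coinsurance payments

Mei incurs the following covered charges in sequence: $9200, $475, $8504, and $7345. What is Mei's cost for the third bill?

Bill 1, $9200: deductible takes $2903, $6297 remains; coinsurance $6297 × 40% = $2518.80. Traveler pays $5421.80; OOP now $5421.80.
Bill 2, $475: deductible already satisfied, so traveler's share is 40% × $475 = $190. Traveler pays $190; OOP now $5611.80.
Bill 3, $8504: deductible already satisfied, so traveler's share is 40% × $8504 = $3401.60. Adding that to $5611.80 gives $9013.40, past the $6100 cap; traveler pays only $6100 − $5611.80 = $488.20.

$488.20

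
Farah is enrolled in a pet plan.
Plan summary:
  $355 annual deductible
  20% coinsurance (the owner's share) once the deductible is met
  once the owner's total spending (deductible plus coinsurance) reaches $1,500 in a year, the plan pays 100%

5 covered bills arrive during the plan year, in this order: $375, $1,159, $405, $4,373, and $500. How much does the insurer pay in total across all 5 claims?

Claim 1 ($375): $355 to deductible, leaving $20; owner's 20% is $4. Owner pays $359; OOP now $359. Plan pays $375 − $359 = $16.
Claim 2 ($1,159): deductible met; 20% of $1,159 = $231.80. Cost to owner: $231.80. OOP to date $590.80. Insurer: $1,159 − $231.80 = $927.20.
Claim 3 ($405): deductible met; 20% of $405 = $81. Cost to owner: $81. OOP to date $671.80. Insurer: $405 − $81 = $324.
Claim 4 ($4,373): deductible already satisfied, so owner's share is 20% × $4,373 = $874.60. OOP would hit $1,546.40 > $1,500, so the cap limits the owner to $1,500 − $671.80 = $828.20. Plan pays $4,373 − $828.20 = $3,544.80.
Claim 5 ($500): 20% coinsurance on $500 = $100. Adding that to $1,500 gives $1,600, past the $1,500 cap; owner pays only $1,500 − $1,500 = $0. Plan pays $500 − $0 = $500.
Insurer total: $16 + $927.20 + $324 + $3,544.80 + $500 = $5,312.

$5,312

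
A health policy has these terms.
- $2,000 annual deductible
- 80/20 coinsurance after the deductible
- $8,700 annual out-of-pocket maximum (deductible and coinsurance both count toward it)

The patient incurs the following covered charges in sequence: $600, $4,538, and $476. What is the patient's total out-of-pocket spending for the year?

$2,722.80

Bill 1, $600: fully absorbed by the deductible. Patient pays $600; OOP now $600.
Bill 2, $4,538: deductible takes $1,400, $3,138 remains; 20% of $3,138 = $627.60. Patient pays $2,027.60; OOP now $2,627.60.
Bill 3, $476: deductible already satisfied, so patient's share is 20% × $476 = $95.20. Patient owes $95.20 (running OOP $2,722.80).
Total paid by the patient: $600 + $2,027.60 + $95.20 = $2,722.80.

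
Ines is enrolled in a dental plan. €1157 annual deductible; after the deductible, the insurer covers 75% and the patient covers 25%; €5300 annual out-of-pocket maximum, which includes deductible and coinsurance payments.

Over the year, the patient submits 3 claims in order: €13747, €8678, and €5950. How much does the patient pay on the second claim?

Claim 1 (€13747): €1157 to deductible, leaving €12590; coinsurance €12590 × 25% = €3147.50. Patient owes €4304.50 (running OOP €4304.50).
Claim 2 (€8678): deductible already satisfied, so patient's share is 25% × €8678 = €2169.50. That would push OOP to €6474, over the €5300 cap, so patient pays €5300 − €4304.50 = €995.50.

€995.50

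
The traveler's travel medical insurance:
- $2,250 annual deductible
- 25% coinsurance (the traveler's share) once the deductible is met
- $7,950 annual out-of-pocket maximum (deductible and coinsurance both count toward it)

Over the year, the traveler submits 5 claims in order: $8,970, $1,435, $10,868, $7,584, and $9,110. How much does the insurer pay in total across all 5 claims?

$30,017

Bill 1, $8,970: $2,250 to deductible, leaving $6,720; 25% of $6,720 = $1,680. Cost to traveler: $3,930. OOP to date $3,930. Plan pays $8,970 − $3,930 = $5,040.
Bill 2, $1,435: deductible met; 25% of $1,435 = $358.75. Traveler pays $358.75; OOP now $4,288.75. Plan pays $1,435 − $358.75 = $1,076.25.
Bill 3, $10,868: deductible already satisfied, so traveler's share is 25% × $10,868 = $2,717. Traveler owes $2,717 (running OOP $7,005.75). Plan pays $10,868 − $2,717 = $8,151.
Bill 4, $7,584: deductible met; 25% of $7,584 = $1,896. That would push OOP to $8,901.75, over the $7,950 cap, so traveler pays $7,950 − $7,005.75 = $944.25. Insurer: $7,584 − $944.25 = $6,639.75.
Bill 5, $9,110: deductible met; 25% of $9,110 = $2,277.50. OOP would hit $10,227.50 > $7,950, so the cap limits the traveler to $7,950 − $7,950 = $0. Insurer: $9,110 − $0 = $9,110.
Insurer total = bills − traveler's total = $37,967 − $7,950 = $30,017.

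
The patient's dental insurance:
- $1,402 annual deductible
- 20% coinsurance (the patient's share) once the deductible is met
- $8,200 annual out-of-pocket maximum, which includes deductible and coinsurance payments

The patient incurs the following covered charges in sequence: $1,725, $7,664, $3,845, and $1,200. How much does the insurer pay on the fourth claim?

$960

Claim 1 — $1,725: deductible takes $1,402, $323 remains; coinsurance $323 × 20% = $64.60. Patient pays $1,466.60; OOP now $1,466.60. Plan pays $1,725 − $1,466.60 = $258.40.
Claim 2 — $7,664: deductible met; 20% of $7,664 = $1,532.80. Patient pays $1,532.80; OOP now $2,999.40. Insurer: $7,664 − $1,532.80 = $6,131.20.
Claim 3 — $3,845: deductible met; 20% of $3,845 = $769. Patient owes $769 (running OOP $3,768.40). Insurer: $3,845 − $769 = $3,076.
Claim 4 — $1,200: deductible already satisfied, so patient's share is 20% × $1,200 = $240. Cost to patient: $240. OOP to date $4,008.40. Insurer: $1,200 − $240 = $960.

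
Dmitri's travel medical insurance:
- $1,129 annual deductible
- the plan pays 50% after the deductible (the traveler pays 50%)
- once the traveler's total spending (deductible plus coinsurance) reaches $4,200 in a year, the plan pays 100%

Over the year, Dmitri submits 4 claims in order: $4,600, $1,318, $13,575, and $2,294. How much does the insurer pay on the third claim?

$12,898.50

Bill 1, $4,600: deductible takes $1,129, $3,471 remains; coinsurance $3,471 × 50% = $1,735.50. Traveler pays $2,864.50; OOP now $2,864.50. Plan pays $4,600 − $2,864.50 = $1,735.50.
Bill 2, $1,318: deductible already satisfied, so traveler's share is 50% × $1,318 = $659. Cost to traveler: $659. OOP to date $3,523.50. Insurer: $1,318 − $659 = $659.
Bill 3, $13,575: 50% coinsurance on $13,575 = $6,787.50. OOP would hit $10,311 > $4,200, so the cap limits the traveler to $4,200 − $3,523.50 = $676.50. Plan pays $13,575 − $676.50 = $12,898.50.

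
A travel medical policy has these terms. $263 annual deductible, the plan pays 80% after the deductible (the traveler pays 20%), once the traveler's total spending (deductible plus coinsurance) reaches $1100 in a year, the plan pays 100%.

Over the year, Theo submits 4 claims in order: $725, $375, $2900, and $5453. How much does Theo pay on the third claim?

Bill 1, $725: deductible takes $263, $462 remains; 20% of $462 = $92.40. Traveler pays $355.40; OOP now $355.40.
Bill 2, $375: deductible already satisfied, so traveler's share is 20% × $375 = $75. Traveler pays $75; OOP now $430.40.
Bill 3, $2900: 20% coinsurance on $2900 = $580. Traveler pays $580; OOP now $1010.40.

$580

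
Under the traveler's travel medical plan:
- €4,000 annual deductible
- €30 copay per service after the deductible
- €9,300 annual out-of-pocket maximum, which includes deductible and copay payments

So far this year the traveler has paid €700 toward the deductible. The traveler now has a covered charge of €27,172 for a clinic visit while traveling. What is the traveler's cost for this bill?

€3,330

Deductible still to meet: €4,000 − €700 = €3,300.
The remaining €23,872 (= €27,172 − €3,300) moves to the copay.
Copay on this service: €30.
So the traveler owes €3,300 + €30 = €3,330 before any cap.
Total out-of-pocket so far would be €700 + €3,330 = €4,030, below the €9,300 cap — no reduction.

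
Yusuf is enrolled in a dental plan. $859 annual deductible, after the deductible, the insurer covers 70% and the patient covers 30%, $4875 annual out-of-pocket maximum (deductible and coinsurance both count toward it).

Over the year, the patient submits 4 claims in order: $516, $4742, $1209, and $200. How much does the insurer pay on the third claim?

Claim 1 ($516): all of it applies to the deductible. Cost to patient: $516. OOP to date $516. Insurer: $516 − $516 = $0.
Claim 2 ($4742): deductible takes $343, $4399 remains; coinsurance $4399 × 30% = $1319.70. Cost to patient: $1662.70. OOP to date $2178.70. Insurer: $4742 − $1662.70 = $3079.30.
Claim 3 ($1209): 30% coinsurance on $1209 = $362.70. Cost to patient: $362.70. OOP to date $2541.40. Insurer: $1209 − $362.70 = $846.30.

$846.30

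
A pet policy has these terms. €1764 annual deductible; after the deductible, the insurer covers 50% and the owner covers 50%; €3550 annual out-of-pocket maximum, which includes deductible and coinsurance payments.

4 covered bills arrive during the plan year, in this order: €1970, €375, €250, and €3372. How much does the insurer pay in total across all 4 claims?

€2417

Claim 1 (€1970): €1764 finishes the deductible; €206 goes to coinsurance; owner's 50% is €103. Cost to owner: €1867. OOP to date €1867. Insurer: €1970 − €1867 = €103.
Claim 2 (€375): deductible already satisfied, so owner's share is 50% × €375 = €187.50. Owner owes €187.50 (running OOP €2054.50). Plan pays €375 − €187.50 = €187.50.
Claim 3 (€250): deductible met; 50% of €250 = €125. Cost to owner: €125. OOP to date €2179.50. Insurer: €250 − €125 = €125.
Claim 4 (€3372): deductible already satisfied, so owner's share is 50% × €3372 = €1686. Adding that to €2179.50 gives €3865.50, past the €3550 cap; owner pays only €3550 − €2179.50 = €1370.50. Insurer: €3372 − €1370.50 = €2001.50.
Insurer total: €103 + €187.50 + €125 + €2001.50 = €2417.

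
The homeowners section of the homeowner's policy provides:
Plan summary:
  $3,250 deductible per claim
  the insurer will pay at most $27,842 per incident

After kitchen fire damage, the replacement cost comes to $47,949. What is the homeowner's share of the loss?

$20,107

After the deductible, $47,949 − $3,250 = $44,699 remains.
$44,699 exceeds the $27,842 limit, so the insurer pays the limit: $27,842.
Out of pocket: $47,949 − $27,842 = $20,107.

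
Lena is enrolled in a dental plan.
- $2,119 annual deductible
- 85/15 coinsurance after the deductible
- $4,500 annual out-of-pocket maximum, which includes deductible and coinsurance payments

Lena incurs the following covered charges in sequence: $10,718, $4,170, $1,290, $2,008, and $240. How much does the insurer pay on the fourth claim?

#1 ($10,718): $2,119 finishes the deductible; $8,599 goes to coinsurance; coinsurance $8,599 × 15% = $1,289.85. Cost to patient: $3,408.85. OOP to date $3,408.85. Insurer: $10,718 − $3,408.85 = $7,309.15.
#2 ($4,170): 15% coinsurance on $4,170 = $625.50. Cost to patient: $625.50. OOP to date $4,034.35. Plan pays $4,170 − $625.50 = $3,544.50.
#3 ($1,290): 15% coinsurance on $1,290 = $193.50. Patient pays $193.50; OOP now $4,227.85. Insurer: $1,290 − $193.50 = $1,096.50.
#4 ($2,008): 15% coinsurance on $2,008 = $301.20. OOP would hit $4,529.05 > $4,500, so the cap limits the patient to $4,500 − $4,227.85 = $272.15. Plan pays $2,008 − $272.15 = $1,735.85.

$1,735.85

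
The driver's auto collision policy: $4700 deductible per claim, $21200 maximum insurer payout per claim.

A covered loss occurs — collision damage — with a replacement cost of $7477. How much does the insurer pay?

After the deductible, $7477 − $4700 = $2777 remains.
That's under the $21200 cap, so the insurer reimburses the full $2777.

$2777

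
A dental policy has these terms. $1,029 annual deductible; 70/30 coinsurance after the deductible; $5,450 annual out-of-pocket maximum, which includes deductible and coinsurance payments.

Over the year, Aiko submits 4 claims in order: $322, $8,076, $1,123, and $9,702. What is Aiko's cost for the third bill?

Bill 1, $322: all of it applies to the deductible. Cost to patient: $322. OOP to date $322.
Bill 2, $8,076: $707 finishes the deductible; $7,369 goes to coinsurance; coinsurance $7,369 × 30% = $2,210.70. Cost to patient: $2,917.70. OOP to date $3,239.70.
Bill 3, $1,123: deductible already satisfied, so patient's share is 30% × $1,123 = $336.90. Cost to patient: $336.90. OOP to date $3,576.60.

$336.90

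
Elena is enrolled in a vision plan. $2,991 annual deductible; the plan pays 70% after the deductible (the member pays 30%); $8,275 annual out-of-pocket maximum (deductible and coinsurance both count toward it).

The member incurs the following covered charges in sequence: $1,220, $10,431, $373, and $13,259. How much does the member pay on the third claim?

$111.90

#1 ($1,220): all of it applies to the deductible. Member pays $1,220; OOP now $1,220.
#2 ($10,431): deductible takes $1,771, $8,660 remains; 30% of $8,660 = $2,598. Cost to member: $4,369. OOP to date $5,589.
#3 ($373): deductible already satisfied, so member's share is 30% × $373 = $111.90. Member owes $111.90 (running OOP $5,700.90).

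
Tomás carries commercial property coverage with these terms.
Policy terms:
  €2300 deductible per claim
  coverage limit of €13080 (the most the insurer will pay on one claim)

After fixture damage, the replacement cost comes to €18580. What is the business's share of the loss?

€5500

Less the €2300 deductible: €18580 − €2300 = €16280.
The €13080 per-incident cap binds; insurer pays €13080.
Out of pocket: €18580 − €13080 = €5500.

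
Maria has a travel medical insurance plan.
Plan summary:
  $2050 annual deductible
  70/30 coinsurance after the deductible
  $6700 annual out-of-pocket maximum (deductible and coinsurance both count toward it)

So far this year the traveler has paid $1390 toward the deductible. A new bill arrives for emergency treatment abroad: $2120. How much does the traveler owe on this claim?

$1098

$1390 of the $2050 deductible is already met, leaving $660.
That leaves $2120 − $660 = $1460 for coinsurance.
30% of $1460 = $438 falls to the traveler.
So the traveler owes $660 + $438 = $1098 before any cap.
Total out-of-pocket so far would be $1390 + $1098 = $2488, below the $6700 cap — no reduction.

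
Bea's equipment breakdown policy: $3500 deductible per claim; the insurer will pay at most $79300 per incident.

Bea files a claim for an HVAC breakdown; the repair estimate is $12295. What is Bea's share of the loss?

Less the $3500 deductible: $12295 − $3500 = $8795.
$8795 ≤ $79300, so the limit doesn't bind; insurer pays $8795.
Out of pocket: $12295 − $8795 = $3500.

$3500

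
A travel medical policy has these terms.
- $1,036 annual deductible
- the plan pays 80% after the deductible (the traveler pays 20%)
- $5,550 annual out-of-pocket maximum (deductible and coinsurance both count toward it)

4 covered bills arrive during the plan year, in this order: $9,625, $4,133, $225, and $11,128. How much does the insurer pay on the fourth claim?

$9,203.40

Bill 1, $9,625: $1,036 finishes the deductible; $8,589 goes to coinsurance; coinsurance $8,589 × 20% = $1,717.80. Cost to traveler: $2,753.80. OOP to date $2,753.80. Plan pays $9,625 − $2,753.80 = $6,871.20.
Bill 2, $4,133: deductible already satisfied, so traveler's share is 20% × $4,133 = $826.60. Traveler pays $826.60; OOP now $3,580.40. Plan pays $4,133 − $826.60 = $3,306.40.
Bill 3, $225: 20% coinsurance on $225 = $45. Traveler pays $45; OOP now $3,625.40. Plan pays $225 − $45 = $180.
Bill 4, $11,128: deductible already satisfied, so traveler's share is 20% × $11,128 = $2,225.60. Adding that to $3,625.40 gives $5,851, past the $5,550 cap; traveler pays only $5,550 − $3,625.40 = $1,924.60. Plan pays $11,128 − $1,924.60 = $9,203.40.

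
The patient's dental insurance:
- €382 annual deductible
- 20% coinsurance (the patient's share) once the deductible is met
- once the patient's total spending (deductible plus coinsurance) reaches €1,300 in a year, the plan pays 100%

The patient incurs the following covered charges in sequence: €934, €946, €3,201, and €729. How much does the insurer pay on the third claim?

€2,582.60

Claim 1 — €934: €382 finishes the deductible; €552 goes to coinsurance; coinsurance €552 × 20% = €110.40. Cost to patient: €492.40. OOP to date €492.40. Insurer: €934 − €492.40 = €441.60.
Claim 2 — €946: 20% coinsurance on €946 = €189.20. Cost to patient: €189.20. OOP to date €681.60. Insurer: €946 − €189.20 = €756.80.
Claim 3 — €3,201: deductible met; 20% of €3,201 = €640.20. That would push OOP to €1,321.80, over the €1,300 cap, so patient pays €1,300 − €681.60 = €618.40. Insurer: €3,201 − €618.40 = €2,582.60.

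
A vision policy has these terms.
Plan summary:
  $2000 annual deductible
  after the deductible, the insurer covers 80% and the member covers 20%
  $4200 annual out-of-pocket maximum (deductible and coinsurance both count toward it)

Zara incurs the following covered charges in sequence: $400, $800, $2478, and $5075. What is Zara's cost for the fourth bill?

$1015

Bill 1, $400: fully absorbed by the deductible. Cost to member: $400. OOP to date $400.
Bill 2, $800: fully absorbed by the deductible. Member pays $800; OOP now $1200.
Bill 3, $2478: $800 to deductible, leaving $1678; member's 20% is $335.60. Member owes $1135.60 (running OOP $2335.60).
Bill 4, $5075: deductible met; 20% of $5075 = $1015. Member pays $1015; OOP now $3350.60.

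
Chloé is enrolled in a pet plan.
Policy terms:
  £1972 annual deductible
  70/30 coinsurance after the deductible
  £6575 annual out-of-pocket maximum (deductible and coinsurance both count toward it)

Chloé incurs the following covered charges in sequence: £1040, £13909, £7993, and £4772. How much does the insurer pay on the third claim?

£7283.10

Claim 1 — £1040: all of it applies to the deductible. Owner owes £1040 (running OOP £1040). Plan pays £1040 − £1040 = £0.
Claim 2 — £13909: £932 to deductible, leaving £12977; 30% of £12977 = £3893.10. Owner owes £4825.10 (running OOP £5865.10). Plan pays £13909 − £4825.10 = £9083.90.
Claim 3 — £7993: deductible already satisfied, so owner's share is 30% × £7993 = £2397.90. OOP would hit £8263 > £6575, so the cap limits the owner to £6575 − £5865.10 = £709.90. Insurer: £7993 − £709.90 = £7283.10.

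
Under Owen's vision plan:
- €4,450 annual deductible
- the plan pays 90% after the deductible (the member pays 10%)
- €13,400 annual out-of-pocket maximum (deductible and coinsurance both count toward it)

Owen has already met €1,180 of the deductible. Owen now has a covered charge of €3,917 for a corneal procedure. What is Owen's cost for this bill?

€3,334.70

Deductible still to meet: €4,450 − €1,180 = €3,270.
The remaining €647 (= €3,917 − €3,270) moves to coinsurance.
Coinsurance: €647 × 10% = €64.70.
That puts the member's cost at €3,270 + €64.70 = €3,334.70 before any cap.
Total out-of-pocket so far would be €1,180 + €3,334.70 = €4,514.70, below the €13,400 cap — no reduction.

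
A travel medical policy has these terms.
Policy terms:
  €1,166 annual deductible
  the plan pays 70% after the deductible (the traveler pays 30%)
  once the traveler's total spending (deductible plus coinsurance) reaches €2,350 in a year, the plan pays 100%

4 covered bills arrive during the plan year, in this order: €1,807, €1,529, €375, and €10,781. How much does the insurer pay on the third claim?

Bill 1, €1,807: deductible takes €1,166, €641 remains; coinsurance €641 × 30% = €192.30. Traveler owes €1,358.30 (running OOP €1,358.30). Insurer: €1,807 − €1,358.30 = €448.70.
Bill 2, €1,529: deductible already satisfied, so traveler's share is 30% × €1,529 = €458.70. Traveler pays €458.70; OOP now €1,817. Plan pays €1,529 − €458.70 = €1,070.30.
Bill 3, €375: deductible already satisfied, so traveler's share is 30% × €375 = €112.50. Traveler pays €112.50; OOP now €1,929.50. Plan pays €375 − €112.50 = €262.50.

€262.50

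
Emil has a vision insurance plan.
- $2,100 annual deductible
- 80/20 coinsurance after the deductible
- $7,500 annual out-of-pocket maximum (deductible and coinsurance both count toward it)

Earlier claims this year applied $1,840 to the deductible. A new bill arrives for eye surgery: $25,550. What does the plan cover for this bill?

$20,232

$1,840 of the $2,100 deductible is already met, leaving $260.
The remaining $25,290 (= $25,550 − $260) moves to coinsurance.
Member's 20% share of $25,290 is $5,058.
So the member owes $260 + $5,058 = $5,318 before any cap.
Total out-of-pocket so far would be $1,840 + $5,318 = $7,158, below the $7,500 cap — no reduction.
The plan picks up $25,550 − $5,318 = $20,232.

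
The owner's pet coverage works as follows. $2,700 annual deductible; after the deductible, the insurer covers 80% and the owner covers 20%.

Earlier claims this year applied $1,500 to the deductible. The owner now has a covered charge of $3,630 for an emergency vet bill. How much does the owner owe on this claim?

$1,686

Deductible still to meet: $2,700 − $1,500 = $1,200.
After the $1,200 deductible portion, $3,630 − $1,200 = $2,430 is subject to coinsurance.
Coinsurance: $2,430 × 20% = $486.
That puts the owner's cost at $1,200 + $486 = $1,686.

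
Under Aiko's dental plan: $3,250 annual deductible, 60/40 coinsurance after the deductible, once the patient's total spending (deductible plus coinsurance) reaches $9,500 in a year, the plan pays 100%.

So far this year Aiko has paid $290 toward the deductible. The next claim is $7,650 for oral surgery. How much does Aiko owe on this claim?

Deductible still to meet: $3,250 − $290 = $2,960.
After the $2,960 deductible portion, $7,650 − $2,960 = $4,690 is subject to coinsurance.
40% of $4,690 = $1,876 falls to the patient.
That puts the patient's cost at $2,960 + $1,876 = $4,836 before any cap.
Year-to-date out-of-pocket becomes $290 + $4,836 = $5,126, still under the $9,500 maximum, so no cap applies.

$4,836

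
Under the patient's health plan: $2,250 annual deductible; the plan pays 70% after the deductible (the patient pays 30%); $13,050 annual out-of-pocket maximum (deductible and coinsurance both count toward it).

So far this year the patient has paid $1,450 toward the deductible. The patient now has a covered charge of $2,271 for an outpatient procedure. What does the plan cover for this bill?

$1,450 of the $2,250 deductible is already met, leaving $800.
That leaves $2,271 − $800 = $1,471 for coinsurance.
Patient's 30% share of $1,471 is $441.30.
So the patient owes $800 + $441.30 = $1,241.30 before any cap.
Total out-of-pocket so far would be $1,450 + $1,241.30 = $2,691.30, below the $13,050 cap — no reduction.
The plan picks up $2,271 − $1,241.30 = $1,029.70.

$1,029.70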